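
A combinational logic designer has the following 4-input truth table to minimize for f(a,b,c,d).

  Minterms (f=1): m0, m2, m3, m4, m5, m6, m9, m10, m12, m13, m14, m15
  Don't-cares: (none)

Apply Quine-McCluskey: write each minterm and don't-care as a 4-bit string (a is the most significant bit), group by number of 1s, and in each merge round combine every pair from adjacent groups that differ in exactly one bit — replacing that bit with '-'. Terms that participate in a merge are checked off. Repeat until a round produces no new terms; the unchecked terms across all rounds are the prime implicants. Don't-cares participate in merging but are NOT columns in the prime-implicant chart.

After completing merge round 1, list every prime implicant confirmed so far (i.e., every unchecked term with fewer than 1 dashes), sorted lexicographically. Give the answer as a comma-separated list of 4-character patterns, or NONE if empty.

[col 0] 0000*, 0010*, 0011*, 0100*, 0101*, 0110*, 1001*, 1010*, 1100*, 1101*, 1110*, 1111*
[col 1] -010*, -100*, -101*, -110*, 0-00*, 0-10*, 00-0*, 001-, 01-0*, 010-*, 1-01, 1-10*, 11-0*, 11-1*, 110-*, 111-*
[col 2] --10, -1-0, -10-, 0--0, 11--
Prime implicants: --10, -1-0, -10-, 0--0, 001-, 1-01, 11--

NONE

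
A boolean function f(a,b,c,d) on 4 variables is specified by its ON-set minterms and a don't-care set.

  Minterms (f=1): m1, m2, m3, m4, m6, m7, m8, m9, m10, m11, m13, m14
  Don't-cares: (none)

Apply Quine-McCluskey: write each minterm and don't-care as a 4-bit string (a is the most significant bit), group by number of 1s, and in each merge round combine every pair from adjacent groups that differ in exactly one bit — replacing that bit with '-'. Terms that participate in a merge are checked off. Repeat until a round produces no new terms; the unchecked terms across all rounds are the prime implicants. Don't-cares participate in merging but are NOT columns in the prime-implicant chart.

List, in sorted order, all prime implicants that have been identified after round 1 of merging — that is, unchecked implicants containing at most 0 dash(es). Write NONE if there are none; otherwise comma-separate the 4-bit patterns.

size-2^0 implicants → 0001(✓)  0010(✓)  0011(✓)  0100(✓)  0110(✓)  0111(✓)  1000(✓)  1001(✓)  1010(✓)  1011(✓)  1101(✓)  1110(✓)
size-2^1 implicants → -001(✓)  -010(✓)  -011(✓)  -110(✓)  0-10(✓)  0-11(✓)  00-1(✓)  001-(✓)  01-0  011-(✓)  1-01  1-10(✓)  10-0(✓)  10-1(✓)  100-(✓)  101-(✓)
size-2^2 implicants → --10  -0-1  -01-  0-1-  10--
Unchecked terms (primes): --10, -0-1, -01-, 0-1-, 01-0, 1-01, 10--

NONE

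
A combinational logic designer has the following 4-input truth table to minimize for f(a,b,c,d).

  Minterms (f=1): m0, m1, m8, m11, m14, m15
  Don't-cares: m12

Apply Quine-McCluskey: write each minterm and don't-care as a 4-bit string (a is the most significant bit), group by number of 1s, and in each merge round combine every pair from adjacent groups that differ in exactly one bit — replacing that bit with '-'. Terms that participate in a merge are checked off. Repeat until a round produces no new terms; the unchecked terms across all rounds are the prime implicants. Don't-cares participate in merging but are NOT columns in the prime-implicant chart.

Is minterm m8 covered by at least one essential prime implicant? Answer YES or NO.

NO

size-2^0 implicants → 0000(✓)  0001(✓)  1000(✓)  1011(✓)  1100(✓)  1110(✓)  1111(✓)
size-2^1 implicants → -000  000-  1-00  1-11  11-0  111-
Unchecked terms (primes): -000, 000-, 1-00, 1-11, 11-0, 111-
Minterm coverage:
  m0 ⊆ -000,000-
  m1 ⊆ 000- [E]
  m8 ⊆ -000,1-00
  m11 ⊆ 1-11 [E]
  m14 ⊆ 11-0,111-
  m15 ⊆ 1-11,111-
E = {000-, 1-11}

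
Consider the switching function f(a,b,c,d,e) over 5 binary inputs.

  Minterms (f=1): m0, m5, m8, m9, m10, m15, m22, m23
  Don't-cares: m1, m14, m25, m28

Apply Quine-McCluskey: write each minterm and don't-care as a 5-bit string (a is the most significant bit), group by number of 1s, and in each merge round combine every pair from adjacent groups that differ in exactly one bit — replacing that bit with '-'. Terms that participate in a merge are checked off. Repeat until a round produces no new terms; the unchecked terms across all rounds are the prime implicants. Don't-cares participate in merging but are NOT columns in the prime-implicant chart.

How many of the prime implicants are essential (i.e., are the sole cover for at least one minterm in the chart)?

size-2^0 implicants → 00000(✓)  00001(✓)  00101(✓)  01000(✓)  01001(✓)  01010(✓)  01110(✓)  01111(✓)  10110(✓)  10111(✓)  11001(✓)  11100
size-2^1 implicants → -1001  0-000(✓)  0-001(✓)  00-01  0000-(✓)  01-10  010-0  0100-(✓)  0111-  1011-
size-2^2 implicants → 0-00-
Unchecked terms (primes): -1001, 0-00-, 00-01, 01-10, 010-0, 0111-, 1011-, 11100
Minterm coverage:
  m0 ⊆ 0-00- [E]
  m5 ⊆ 00-01 [E]
  m8 ⊆ 0-00-,010-0
  m9 ⊆ -1001,0-00-
  m10 ⊆ 01-10,010-0
  m15 ⊆ 0111- [E]
  m22 ⊆ 1011- [E]
  m23 ⊆ 1011- [E]
E = {0-00-, 00-01, 0111-, 1011-}

4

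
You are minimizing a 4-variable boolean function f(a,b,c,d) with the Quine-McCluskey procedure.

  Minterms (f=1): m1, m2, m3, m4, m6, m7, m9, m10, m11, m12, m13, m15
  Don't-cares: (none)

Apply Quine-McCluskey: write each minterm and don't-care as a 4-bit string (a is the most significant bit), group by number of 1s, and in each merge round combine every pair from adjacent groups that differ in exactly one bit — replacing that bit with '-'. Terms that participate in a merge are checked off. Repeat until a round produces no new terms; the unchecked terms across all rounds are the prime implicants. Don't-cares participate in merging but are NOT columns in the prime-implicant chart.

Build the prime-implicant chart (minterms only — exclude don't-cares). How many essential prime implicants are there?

2

Round 0: 0001✓ 0010✓ 0011✓ 0100✓ 0110✓ 0111✓ 1001✓ 1010✓ 1011✓ 1100✓ 1101✓ 1111✓
Round 1: -001✓ -010✓ -011✓ -100 -111✓ 0-10✓ 0-11✓ 00-1✓ 001-✓ 01-0 011-✓ 1-01✓ 1-11✓ 10-1✓ 101-✓ 11-1✓ 110-
Round 2: --11 -0-1 -01- 0-1- 1--1
PIs = {--11, -0-1, -01-, -100, 0-1-, 01-0, 1--1, 110-}
Coverage chart:
  m1: -0-1 ←essential
  m2: -01-,0-1-
  m3: --11,-0-1,-01-,0-1-
  m4: -100,01-0
  m6: 0-1-,01-0
  m7: --11,0-1-
  m9: -0-1,1--1
  m10: -01- ←essential
  m11: --11,-0-1,-01-,1--1
  m12: -100,110-
  m13: 1--1,110-
  m15: --11,1--1
Essential: -0-1, -01-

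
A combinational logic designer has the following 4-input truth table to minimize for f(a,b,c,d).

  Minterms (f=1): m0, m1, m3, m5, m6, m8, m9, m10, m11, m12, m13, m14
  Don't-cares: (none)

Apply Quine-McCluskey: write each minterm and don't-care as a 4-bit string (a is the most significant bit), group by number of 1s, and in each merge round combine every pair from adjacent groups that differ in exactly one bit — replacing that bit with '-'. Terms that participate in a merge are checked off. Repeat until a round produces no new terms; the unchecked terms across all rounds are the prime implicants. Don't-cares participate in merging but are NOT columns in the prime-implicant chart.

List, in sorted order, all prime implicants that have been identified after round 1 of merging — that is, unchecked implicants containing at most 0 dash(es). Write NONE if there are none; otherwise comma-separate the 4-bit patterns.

[col 0] 0000*, 0001*, 0011*, 0101*, 0110*, 1000*, 1001*, 1010*, 1011*, 1100*, 1101*, 1110*
[col 1] -000*, -001*, -011*, -101*, -110, 0-01*, 00-1*, 000-*, 1-00*, 1-01*, 1-10*, 10-0*, 10-1*, 100-*, 101-*, 11-0*, 110-*
[col 2] --01, -0-1, -00-, 1--0, 1-0-, 10--
Prime implicants: --01, -0-1, -00-, -110, 1--0, 1-0-, 10--

NONE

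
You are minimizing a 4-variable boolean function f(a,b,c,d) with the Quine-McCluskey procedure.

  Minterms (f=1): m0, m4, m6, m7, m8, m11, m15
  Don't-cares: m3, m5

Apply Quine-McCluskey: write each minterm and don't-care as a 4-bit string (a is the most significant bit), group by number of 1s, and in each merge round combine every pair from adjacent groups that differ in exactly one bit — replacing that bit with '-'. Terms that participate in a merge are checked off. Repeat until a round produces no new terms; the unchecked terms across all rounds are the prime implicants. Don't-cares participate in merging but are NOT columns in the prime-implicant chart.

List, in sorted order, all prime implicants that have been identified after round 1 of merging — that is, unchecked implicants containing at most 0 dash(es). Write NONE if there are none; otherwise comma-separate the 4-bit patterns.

Round 0: 0000✓ 0011✓ 0100✓ 0101✓ 0110✓ 0111✓ 1000✓ 1011✓ 1111✓
Round 1: -000 -011✓ -111✓ 0-00 0-11✓ 01-0✓ 01-1✓ 010-✓ 011-✓ 1-11✓
Round 2: --11 01--
PIs = {--11, -000, 0-00, 01--}

NONE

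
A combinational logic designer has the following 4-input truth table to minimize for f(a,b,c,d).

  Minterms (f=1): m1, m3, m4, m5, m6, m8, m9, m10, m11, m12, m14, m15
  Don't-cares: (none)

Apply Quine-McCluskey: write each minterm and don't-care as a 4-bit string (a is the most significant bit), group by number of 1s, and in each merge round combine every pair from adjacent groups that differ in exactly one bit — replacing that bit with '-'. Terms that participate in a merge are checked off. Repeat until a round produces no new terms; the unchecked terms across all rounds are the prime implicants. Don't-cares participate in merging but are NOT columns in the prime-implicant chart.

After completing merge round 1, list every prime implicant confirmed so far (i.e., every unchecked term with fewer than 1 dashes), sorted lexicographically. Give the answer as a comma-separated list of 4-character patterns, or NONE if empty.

NONE

Round 0: 0001✓ 0011✓ 0100✓ 0101✓ 0110✓ 1000✓ 1001✓ 1010✓ 1011✓ 1100✓ 1110✓ 1111✓
Round 1: -001✓ -011✓ -100✓ -110✓ 0-01 00-1✓ 01-0✓ 010- 1-00✓ 1-10✓ 1-11✓ 10-0✓ 10-1✓ 100-✓ 101-✓ 11-0✓ 111-✓
Round 2: -0-1 -1-0 1--0 1-1- 10--
PIs = {-0-1, -1-0, 0-01, 010-, 1--0, 1-1-, 10--}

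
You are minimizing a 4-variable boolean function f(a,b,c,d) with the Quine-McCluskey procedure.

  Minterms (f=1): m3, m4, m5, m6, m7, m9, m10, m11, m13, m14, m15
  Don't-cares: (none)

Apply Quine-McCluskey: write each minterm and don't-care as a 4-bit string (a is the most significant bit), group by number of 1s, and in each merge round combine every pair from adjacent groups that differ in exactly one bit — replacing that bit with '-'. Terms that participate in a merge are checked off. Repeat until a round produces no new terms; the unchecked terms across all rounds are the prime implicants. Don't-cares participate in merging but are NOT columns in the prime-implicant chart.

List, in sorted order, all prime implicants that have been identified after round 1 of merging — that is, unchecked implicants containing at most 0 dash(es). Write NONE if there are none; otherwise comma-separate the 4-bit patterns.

[col 0] 0011*, 0100*, 0101*, 0110*, 0111*, 1001*, 1010*, 1011*, 1101*, 1110*, 1111*
[col 1] -011*, -101*, -110*, -111*, 0-11*, 01-0*, 01-1*, 010-*, 011-*, 1-01*, 1-10*, 1-11*, 10-1*, 101-*, 11-1*, 111-*
[col 2] --11, -1-1, -11-, 01--, 1--1, 1-1-
Prime implicants: --11, -1-1, -11-, 01--, 1--1, 1-1-

NONE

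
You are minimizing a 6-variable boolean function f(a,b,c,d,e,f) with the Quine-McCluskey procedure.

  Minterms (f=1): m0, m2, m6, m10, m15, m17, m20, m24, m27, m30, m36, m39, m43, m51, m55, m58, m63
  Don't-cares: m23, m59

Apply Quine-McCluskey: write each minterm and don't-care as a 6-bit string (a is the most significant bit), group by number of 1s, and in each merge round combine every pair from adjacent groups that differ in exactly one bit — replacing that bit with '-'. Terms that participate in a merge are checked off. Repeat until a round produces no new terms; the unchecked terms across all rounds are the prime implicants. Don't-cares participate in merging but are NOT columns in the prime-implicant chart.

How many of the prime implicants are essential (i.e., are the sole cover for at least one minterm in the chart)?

14

size-2^0 implicants → 000000(✓)  000010(✓)  000110(✓)  001010(✓)  001111  010001  010100  010111(✓)  011000  011011(✓)  011110  100100  100111(✓)  101011(✓)  110011(✓)  110111(✓)  111010(✓)  111011(✓)  111111(✓)
size-2^1 implicants → -10111  -11011  00-010  000-10  0000-0  1-0111  1-1011  11-011(✓)  11-111(✓)  110-11(✓)  111-11(✓)  11101-
size-2^2 implicants → 11--11
Unchecked terms (primes): -10111, -11011, 00-010, 000-10, 0000-0, 001111, 010001, 010100, 011000, 011110, 1-0111, 1-1011, 100100, 11--11, 11101-
Minterm coverage:
  m0 ⊆ 0000-0 [E]
  m2 ⊆ 00-010,000-10,0000-0
  m6 ⊆ 000-10 [E]
  m10 ⊆ 00-010 [E]
  m15 ⊆ 001111 [E]
  m17 ⊆ 010001 [E]
  m20 ⊆ 010100 [E]
  m24 ⊆ 011000 [E]
  m27 ⊆ -11011 [E]
  m30 ⊆ 011110 [E]
  m36 ⊆ 100100 [E]
  m39 ⊆ 1-0111 [E]
  m43 ⊆ 1-1011 [E]
  m51 ⊆ 11--11 [E]
  m55 ⊆ -10111,1-0111,11--11
  m58 ⊆ 11101- [E]
  m63 ⊆ 11--11 [E]
E = {-11011, 00-010, 000-10, 0000-0, 001111, 010001, 010100, 011000, 011110, 1-0111, 1-1011, 100100, 11--11, 11101-}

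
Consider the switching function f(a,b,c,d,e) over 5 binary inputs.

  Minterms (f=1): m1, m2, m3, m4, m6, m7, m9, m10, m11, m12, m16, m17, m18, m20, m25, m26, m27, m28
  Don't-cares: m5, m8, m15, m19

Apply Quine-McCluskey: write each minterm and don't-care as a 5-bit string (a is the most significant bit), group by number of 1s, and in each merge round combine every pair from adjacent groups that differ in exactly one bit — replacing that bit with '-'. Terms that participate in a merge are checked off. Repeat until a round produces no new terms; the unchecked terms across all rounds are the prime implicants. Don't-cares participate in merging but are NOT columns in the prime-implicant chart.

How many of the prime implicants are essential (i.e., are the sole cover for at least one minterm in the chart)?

size-2^0 implicants → 00001(✓)  00010(✓)  00011(✓)  00100(✓)  00101(✓)  00110(✓)  00111(✓)  01000(✓)  01001(✓)  01010(✓)  01011(✓)  01100(✓)  01111(✓)  10000(✓)  10001(✓)  10010(✓)  10011(✓)  10100(✓)  11001(✓)  11010(✓)  11011(✓)  11100(✓)
size-2^1 implicants → -0001(✓)  -0010(✓)  -0011(✓)  -0100(✓)  -1001(✓)  -1010(✓)  -1011(✓)  -1100(✓)  0-001(✓)  0-010(✓)  0-011(✓)  0-100(✓)  0-111(✓)  00-01(✓)  00-10(✓)  00-11(✓)  000-1(✓)  0001-(✓)  001-0(✓)  001-1(✓)  0010-(✓)  0011-(✓)  01-00  01-11(✓)  010-0(✓)  010-1(✓)  0100-(✓)  0101-(✓)  1-001(✓)  1-010(✓)  1-011(✓)  1-100(✓)  10-00  100-0(✓)  100-1(✓)  1000-(✓)  1001-(✓)  110-1(✓)  1101-(✓)
size-2^2 implicants → --001(✓)  --010(✓)  --011(✓)  --100  -00-1(✓)  -001-(✓)  -10-1(✓)  -101-(✓)  0--11  0-0-1(✓)  0-01-(✓)  00--1  00-1-  001--  010--  1-0-1(✓)  1-01-(✓)  100--
size-2^3 implicants → --0-1  --01-
Unchecked terms (primes): --0-1, --01-, --100, 0--11, 00--1, 00-1-, 001--, 01-00, 010--, 10-00, 100--
Minterm coverage:
  m1 ⊆ --0-1,00--1
  m2 ⊆ --01-,00-1-
  m3 ⊆ --0-1,--01-,0--11,00--1,00-1-
  m4 ⊆ --100,001--
  m6 ⊆ 00-1-,001--
  m7 ⊆ 0--11,00--1,00-1-,001--
  m9 ⊆ --0-1,010--
  m10 ⊆ --01-,010--
  m11 ⊆ --0-1,--01-,0--11,010--
  m12 ⊆ --100,01-00
  m16 ⊆ 10-00,100--
  m17 ⊆ --0-1,100--
  m18 ⊆ --01-,100--
  m20 ⊆ --100,10-00
  m25 ⊆ --0-1 [E]
  m26 ⊆ --01- [E]
  m27 ⊆ --0-1,--01-
  m28 ⊆ --100 [E]
E = {--0-1, --01-, --100}

3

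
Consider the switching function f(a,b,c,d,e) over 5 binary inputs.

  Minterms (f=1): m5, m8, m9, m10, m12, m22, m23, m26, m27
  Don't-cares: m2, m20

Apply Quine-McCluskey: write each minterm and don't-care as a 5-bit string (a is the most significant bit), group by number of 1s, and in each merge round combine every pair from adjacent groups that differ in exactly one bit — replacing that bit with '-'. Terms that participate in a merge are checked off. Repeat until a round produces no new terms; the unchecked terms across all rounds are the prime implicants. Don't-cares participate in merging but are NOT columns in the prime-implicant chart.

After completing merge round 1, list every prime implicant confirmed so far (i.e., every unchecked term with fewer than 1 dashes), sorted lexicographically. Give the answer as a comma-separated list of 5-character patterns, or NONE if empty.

Round 0: 00010✓ 00101 01000✓ 01001✓ 01010✓ 01100✓ 10100✓ 10110✓ 10111✓ 11010✓ 11011✓
Round 1: -1010 0-010 01-00 010-0 0100- 101-0 1011- 1101-
PIs = {-1010, 0-010, 00101, 01-00, 010-0, 0100-, 101-0, 1011-, 1101-}

00101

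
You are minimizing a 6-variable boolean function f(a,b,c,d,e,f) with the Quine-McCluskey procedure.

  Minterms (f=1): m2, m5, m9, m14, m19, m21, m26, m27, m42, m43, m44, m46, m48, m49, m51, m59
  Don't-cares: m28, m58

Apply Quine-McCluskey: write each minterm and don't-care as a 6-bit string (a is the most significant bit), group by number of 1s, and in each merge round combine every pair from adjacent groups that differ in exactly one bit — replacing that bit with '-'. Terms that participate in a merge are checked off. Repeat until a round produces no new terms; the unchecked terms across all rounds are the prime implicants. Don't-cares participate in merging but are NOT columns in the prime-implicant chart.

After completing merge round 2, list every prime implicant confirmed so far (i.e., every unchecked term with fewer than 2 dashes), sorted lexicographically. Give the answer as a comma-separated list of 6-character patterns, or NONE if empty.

[col 0] 000010, 000101*, 001001, 001110*, 010011*, 010101*, 011010*, 011011*, 011100, 101010*, 101011*, 101100*, 101110*, 110000*, 110001*, 110011*, 111010*, 111011*
[col 1] -01110, -10011*, -11010*, -11011*, 0-0101, 01-011*, 01101-*, 1-1010*, 1-1011*, 101-10, 10101-*, 1011-0, 11-011*, 1100-1, 11000-, 11101-*
[col 2] -1-011, -1101-, 1-101-
Prime implicants: -01110, -1-011, -1101-, 0-0101, 000010, 001001, 011100, 1-101-, 101-10, 1011-0, 1100-1, 11000-

-01110, 0-0101, 000010, 001001, 011100, 101-10, 1011-0, 1100-1, 11000-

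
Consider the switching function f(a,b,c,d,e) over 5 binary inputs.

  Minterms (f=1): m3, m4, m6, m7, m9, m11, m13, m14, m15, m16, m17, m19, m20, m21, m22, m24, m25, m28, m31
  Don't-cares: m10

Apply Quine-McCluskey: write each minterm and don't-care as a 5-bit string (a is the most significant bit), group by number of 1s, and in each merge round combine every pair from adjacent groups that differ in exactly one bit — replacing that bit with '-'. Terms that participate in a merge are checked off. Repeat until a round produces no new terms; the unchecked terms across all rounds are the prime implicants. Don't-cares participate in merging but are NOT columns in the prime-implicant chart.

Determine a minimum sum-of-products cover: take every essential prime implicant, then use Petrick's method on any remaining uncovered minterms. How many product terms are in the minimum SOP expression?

[col 0] 00011*, 00100*, 00110*, 00111*, 01001*, 01010*, 01011*, 01101*, 01110*, 01111*, 10000*, 10001*, 10011*, 10100*, 10101*, 10110*, 11000*, 11001*, 11100*, 11111*
[col 1] -0011, -0100*, -0110*, -1001, -1111, 0-011*, 0-110*, 0-111*, 00-11*, 001-0*, 0011-*, 01-01*, 01-10*, 01-11*, 010-1*, 0101-*, 011-1*, 0111-*, 1-000*, 1-001*, 1-100*, 10-00*, 10-01*, 100-1, 1000-*, 101-0*, 1010-*, 11-00*, 1100-*
[col 2] -01-0, 0--11, 0-11-, 01--1, 01-1-, 1--00, 1-00-, 10-0-
Prime implicants: -0011, -01-0, -1001, -1111, 0--11, 0-11-, 01--1, 01-1-, 1--00, 1-00-, 10-0-, 100-1
PI chart (minterm → PIs covering it):
  3 | -0011,0--11
  4 | -01-0  (sole → essential)
  6 | -01-0,0-11-
  7 | 0--11,0-11-
  9 | -1001,01--1
  11 | 0--11,01--1,01-1-
  13 | 01--1  (sole → essential)
  14 | 0-11-,01-1-
  15 | -1111,0--11,0-11-,01--1,01-1-
  16 | 1--00,1-00-,10-0-
  17 | 1-00-,10-0-,100-1
  19 | -0011,100-1
  20 | -01-0,1--00,10-0-
  21 | 10-0-  (sole → essential)
  22 | -01-0  (sole → essential)
  24 | 1--00,1-00-
  25 | -1001,1-00-
  28 | 1--00  (sole → essential)
  31 | -1111  (sole → essential)
Essential prime implicants: -01-0, -1111, 01--1, 1--00, 10-0-
Petrick residual → -0011, -1001, 0-11-
Minimum SOP uses 8 PIs: b'c'de + b'ce' + bc'd'e + bcde + a'cd + a'be + ad'e' + ab'd'

8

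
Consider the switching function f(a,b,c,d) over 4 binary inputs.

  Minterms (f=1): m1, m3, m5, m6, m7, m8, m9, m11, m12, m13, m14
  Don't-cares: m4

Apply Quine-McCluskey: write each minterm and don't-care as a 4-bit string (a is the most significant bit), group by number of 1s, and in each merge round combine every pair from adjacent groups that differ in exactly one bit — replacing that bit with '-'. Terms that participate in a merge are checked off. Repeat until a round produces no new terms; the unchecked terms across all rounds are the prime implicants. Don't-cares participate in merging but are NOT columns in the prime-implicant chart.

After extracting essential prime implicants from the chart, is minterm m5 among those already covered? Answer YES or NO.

size-2^0 implicants → 0001(✓)  0011(✓)  0100(✓)  0101(✓)  0110(✓)  0111(✓)  1000(✓)  1001(✓)  1011(✓)  1100(✓)  1101(✓)  1110(✓)
size-2^1 implicants → -001(✓)  -011(✓)  -100(✓)  -101(✓)  -110(✓)  0-01(✓)  0-11(✓)  00-1(✓)  01-0(✓)  01-1(✓)  010-(✓)  011-(✓)  1-00(✓)  1-01(✓)  10-1(✓)  100-(✓)  11-0(✓)  110-(✓)
size-2^2 implicants → --01  -0-1  -1-0  -10-  0--1  01--  1-0-
Unchecked terms (primes): --01, -0-1, -1-0, -10-, 0--1, 01--, 1-0-
Minterm coverage:
  m1 ⊆ --01,-0-1,0--1
  m3 ⊆ -0-1,0--1
  m5 ⊆ --01,-10-,0--1,01--
  m6 ⊆ -1-0,01--
  m7 ⊆ 0--1,01--
  m8 ⊆ 1-0- [E]
  m9 ⊆ --01,-0-1,1-0-
  m11 ⊆ -0-1 [E]
  m12 ⊆ -1-0,-10-,1-0-
  m13 ⊆ --01,-10-,1-0-
  m14 ⊆ -1-0 [E]
E = {-0-1, -1-0, 1-0-}

NO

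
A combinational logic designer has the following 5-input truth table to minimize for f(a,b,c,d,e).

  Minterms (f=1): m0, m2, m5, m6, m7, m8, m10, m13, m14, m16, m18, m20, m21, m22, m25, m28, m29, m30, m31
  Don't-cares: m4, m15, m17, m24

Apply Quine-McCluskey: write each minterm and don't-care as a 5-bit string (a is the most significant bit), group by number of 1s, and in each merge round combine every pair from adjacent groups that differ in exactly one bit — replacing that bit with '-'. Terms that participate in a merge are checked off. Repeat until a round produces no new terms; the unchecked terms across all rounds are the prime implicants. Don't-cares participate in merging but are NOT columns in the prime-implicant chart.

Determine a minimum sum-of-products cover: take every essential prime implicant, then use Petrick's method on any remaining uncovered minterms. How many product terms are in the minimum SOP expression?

5

Round 0: 00000✓ 00010✓ 00100✓ 00101✓ 00110✓ 00111✓ 01000✓ 01010✓ 01101✓ 01110✓ 01111✓ 10000✓ 10001✓ 10010✓ 10100✓ 10101✓ 10110✓ 11000✓ 11001✓ 11100✓ 11101✓ 11110✓ 11111✓
Round 1: -0000✓ -0010✓ -0100✓ -0101✓ -0110✓ -1000✓ -1101✓ -1110✓ -1111✓ 0-000✓ 0-010✓ 0-101✓ 0-110✓ 0-111✓ 00-00✓ 00-10✓ 000-0✓ 001-0✓ 001-1✓ 0010-✓ 0011-✓ 01-10✓ 010-0✓ 011-1✓ 0111-✓ 1-000✓ 1-001✓ 1-100✓ 1-101✓ 1-110✓ 10-00✓ 10-01✓ 10-10✓ 100-0✓ 1000-✓ 101-0✓ 1010-✓ 11-00✓ 11-01✓ 1100-✓ 111-0✓ 111-1✓ 1110-✓ 1111-✓
Round 2: --000 --101 --110 -0-00✓ -0-10✓ -00-0✓ -01-0✓ -010- -11-1 -111- 0--10 0-0-0 0-1-1 0-11- 00--0✓ 001-- 1--00✓ 1--01✓ 1-00-✓ 1-1-0 1-10-✓ 10--0✓ 10-0-✓ 11-0-✓ 111--
Round 3: -0--0 1--0-
PIs = {--000, --101, --110, -0--0, -010-, -11-1, -111-, 0--10, 0-0-0, 0-1-1, 0-11-, 001--, 1--0-, 1-1-0, 111--}
Coverage chart:
  m0: --000,-0--0,0-0-0
  m2: -0--0,0--10,0-0-0
  m5: --101,-010-,0-1-1,001--
  m6: --110,-0--0,0--10,0-11-,001--
  m7: 0-1-1,0-11-,001--
  m8: --000,0-0-0
  m10: 0--10,0-0-0
  m13: --101,-11-1,0-1-1
  m14: --110,-111-,0--10,0-11-
  m16: --000,-0--0,1--0-
  m18: -0--0 ←essential
  m20: -0--0,-010-,1--0-,1-1-0
  m21: --101,-010-,1--0-
  m22: --110,-0--0,1-1-0
  m25: 1--0- ←essential
  m28: 1--0-,1-1-0,111--
  m29: --101,-11-1,1--0-,111--
  m30: --110,-111-,1-1-0,111--
  m31: -11-1,-111-,111--
Essential: -0--0, 1--0-
Petrick residual → -111-, 0-0-0, 0-1-1
Min cover (5 terms): b'e' + bcd + a'c'e' + a'ce + ad'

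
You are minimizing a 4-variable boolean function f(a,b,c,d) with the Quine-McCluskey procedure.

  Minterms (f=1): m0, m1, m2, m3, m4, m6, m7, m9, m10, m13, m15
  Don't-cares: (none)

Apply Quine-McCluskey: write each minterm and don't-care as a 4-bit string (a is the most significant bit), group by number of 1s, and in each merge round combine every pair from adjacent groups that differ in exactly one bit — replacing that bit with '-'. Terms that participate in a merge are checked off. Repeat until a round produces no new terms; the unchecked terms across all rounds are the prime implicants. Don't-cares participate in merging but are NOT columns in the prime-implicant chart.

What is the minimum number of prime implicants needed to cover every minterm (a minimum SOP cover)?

size-2^0 implicants → 0000(✓)  0001(✓)  0010(✓)  0011(✓)  0100(✓)  0110(✓)  0111(✓)  1001(✓)  1010(✓)  1101(✓)  1111(✓)
size-2^1 implicants → -001  -010  -111  0-00(✓)  0-10(✓)  0-11(✓)  00-0(✓)  00-1(✓)  000-(✓)  001-(✓)  01-0(✓)  011-(✓)  1-01  11-1
size-2^2 implicants → 0--0  0-1-  00--
Unchecked terms (primes): -001, -010, -111, 0--0, 0-1-, 00--, 1-01, 11-1
Minterm coverage:
  m0 ⊆ 0--0,00--
  m1 ⊆ -001,00--
  m2 ⊆ -010,0--0,0-1-,00--
  m3 ⊆ 0-1-,00--
  m4 ⊆ 0--0 [E]
  m6 ⊆ 0--0,0-1-
  m7 ⊆ -111,0-1-
  m9 ⊆ -001,1-01
  m10 ⊆ -010 [E]
  m13 ⊆ 1-01,11-1
  m15 ⊆ -111,11-1
E = {-010, 0--0}
Petrick residual → -001, 0-1-, 11-1
Cover = b'c'd + b'cd' + a'd' + a'c + abd  |cover|=5

5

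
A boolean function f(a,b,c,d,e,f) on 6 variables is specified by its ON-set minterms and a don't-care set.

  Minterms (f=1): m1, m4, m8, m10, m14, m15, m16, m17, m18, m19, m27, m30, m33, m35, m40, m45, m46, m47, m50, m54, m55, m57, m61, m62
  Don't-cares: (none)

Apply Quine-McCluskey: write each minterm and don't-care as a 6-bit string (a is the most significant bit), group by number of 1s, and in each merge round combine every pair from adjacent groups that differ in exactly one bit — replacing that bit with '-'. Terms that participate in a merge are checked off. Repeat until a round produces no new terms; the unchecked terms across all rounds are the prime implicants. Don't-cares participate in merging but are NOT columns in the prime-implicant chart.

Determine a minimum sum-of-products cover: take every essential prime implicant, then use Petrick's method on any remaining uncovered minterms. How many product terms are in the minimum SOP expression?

13

size-2^0 implicants → 000001(✓)  000100  001000(✓)  001010(✓)  001110(✓)  001111(✓)  010000(✓)  010001(✓)  010010(✓)  010011(✓)  011011(✓)  011110(✓)  100001(✓)  100011(✓)  101000(✓)  101101(✓)  101110(✓)  101111(✓)  110010(✓)  110110(✓)  110111(✓)  111001(✓)  111101(✓)  111110(✓)
size-2^1 implicants → -00001  -01000  -01110(✓)  -01111(✓)  -10010  -11110(✓)  0-0001  0-1110(✓)  001-10  0010-0  00111-(✓)  01-011  0100-0(✓)  0100-1(✓)  01000-(✓)  01001-(✓)  1-1101  1-1110(✓)  1000-1  1011-1  10111-(✓)  11-110  110-10  11011-  111-01
size-2^2 implicants → --1110  -0111-  0100--
Unchecked terms (primes): --1110, -00001, -01000, -0111-, -10010, 0-0001, 000100, 001-10, 0010-0, 01-011, 0100--, 1-1101, 1000-1, 1011-1, 11-110, 110-10, 11011-, 111-01
Minterm coverage:
  m1 ⊆ -00001,0-0001
  m4 ⊆ 000100 [E]
  m8 ⊆ -01000,0010-0
  m10 ⊆ 001-10,0010-0
  m14 ⊆ --1110,-0111-,001-10
  m15 ⊆ -0111- [E]
  m16 ⊆ 0100-- [E]
  m17 ⊆ 0-0001,0100--
  m18 ⊆ -10010,0100--
  m19 ⊆ 01-011,0100--
  m27 ⊆ 01-011 [E]
  m30 ⊆ --1110 [E]
  m33 ⊆ -00001,1000-1
  m35 ⊆ 1000-1 [E]
  m40 ⊆ -01000 [E]
  m45 ⊆ 1-1101,1011-1
  m46 ⊆ --1110,-0111-
  m47 ⊆ -0111-,1011-1
  m50 ⊆ -10010,110-10
  m54 ⊆ 11-110,110-10,11011-
  m55 ⊆ 11011- [E]
  m57 ⊆ 111-01 [E]
  m61 ⊆ 1-1101,111-01
  m62 ⊆ --1110,11-110
E = {--1110, -01000, -0111-, 000100, 01-011, 0100--, 1000-1, 11011-, 111-01}
Petrick residual → -00001, -10010, 001-10, 1-1101
Cover = cdef' + b'c'd'e'f + b'cd'e'f' + b'cde + bc'd'ef' + a'b'c'de'f' + a'b'cef' + a'bd'ef + a'bc'd' + acde'f + ab'c'd'f + abc'de + abce'f  |cover|=13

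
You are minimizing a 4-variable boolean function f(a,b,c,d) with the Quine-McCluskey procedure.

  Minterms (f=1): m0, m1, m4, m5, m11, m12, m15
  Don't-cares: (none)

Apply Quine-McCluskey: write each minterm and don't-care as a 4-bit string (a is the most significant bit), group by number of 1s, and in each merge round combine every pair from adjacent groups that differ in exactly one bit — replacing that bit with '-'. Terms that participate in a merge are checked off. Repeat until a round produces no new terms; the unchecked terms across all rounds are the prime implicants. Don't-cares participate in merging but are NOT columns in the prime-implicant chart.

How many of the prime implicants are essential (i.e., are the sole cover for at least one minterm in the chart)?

3

size-2^0 implicants → 0000(✓)  0001(✓)  0100(✓)  0101(✓)  1011(✓)  1100(✓)  1111(✓)
size-2^1 implicants → -100  0-00(✓)  0-01(✓)  000-(✓)  010-(✓)  1-11
size-2^2 implicants → 0-0-
Unchecked terms (primes): -100, 0-0-, 1-11
Minterm coverage:
  m0 ⊆ 0-0- [E]
  m1 ⊆ 0-0- [E]
  m4 ⊆ -100,0-0-
  m5 ⊆ 0-0- [E]
  m11 ⊆ 1-11 [E]
  m12 ⊆ -100 [E]
  m15 ⊆ 1-11 [E]
E = {-100, 0-0-, 1-11}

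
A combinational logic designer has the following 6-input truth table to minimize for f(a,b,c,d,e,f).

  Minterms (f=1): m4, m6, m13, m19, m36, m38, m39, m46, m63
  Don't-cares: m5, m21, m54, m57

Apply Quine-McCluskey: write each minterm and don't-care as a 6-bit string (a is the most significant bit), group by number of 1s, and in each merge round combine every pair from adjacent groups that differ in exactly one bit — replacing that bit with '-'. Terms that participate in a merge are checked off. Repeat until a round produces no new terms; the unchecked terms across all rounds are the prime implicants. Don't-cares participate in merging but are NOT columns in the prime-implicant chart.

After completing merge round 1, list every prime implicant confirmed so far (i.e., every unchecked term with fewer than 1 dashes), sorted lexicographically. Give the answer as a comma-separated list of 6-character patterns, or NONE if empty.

[col 0] 000100*, 000101*, 000110*, 001101*, 010011, 010101*, 100100*, 100110*, 100111*, 101110*, 110110*, 111001, 111111
[col 1] -00100*, -00110*, 0-0101, 00-101, 0001-0*, 00010-, 1-0110, 10-110, 1001-0*, 10011-
[col 2] -001-0
Prime implicants: -001-0, 0-0101, 00-101, 00010-, 010011, 1-0110, 10-110, 10011-, 111001, 111111

010011, 111001, 111111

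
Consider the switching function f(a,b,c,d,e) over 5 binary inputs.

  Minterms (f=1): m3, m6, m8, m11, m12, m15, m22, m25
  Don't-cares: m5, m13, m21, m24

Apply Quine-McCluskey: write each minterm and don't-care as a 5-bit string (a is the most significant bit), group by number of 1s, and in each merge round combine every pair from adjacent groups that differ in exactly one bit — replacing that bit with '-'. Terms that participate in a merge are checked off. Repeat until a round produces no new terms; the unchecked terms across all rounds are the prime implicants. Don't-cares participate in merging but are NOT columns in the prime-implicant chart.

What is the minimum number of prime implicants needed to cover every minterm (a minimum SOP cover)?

5

Round 0: 00011✓ 00101✓ 00110✓ 01000✓ 01011✓ 01100✓ 01101✓ 01111✓ 10101✓ 10110✓ 11000✓ 11001✓
Round 1: -0101 -0110 -1000 0-011 0-101 01-00 01-11 011-1 0110- 1100-
PIs = {-0101, -0110, -1000, 0-011, 0-101, 01-00, 01-11, 011-1, 0110-, 1100-}
Coverage chart:
  m3: 0-011 ←essential
  m6: -0110 ←essential
  m8: -1000,01-00
  m11: 0-011,01-11
  m12: 01-00,0110-
  m15: 01-11,011-1
  m22: -0110 ←essential
  m25: 1100- ←essential
Essential: -0110, 0-011, 1100-
Petrick residual → 01-00, 01-11
Min cover (5 terms): b'cde' + a'c'de + a'bd'e' + a'bde + abc'd'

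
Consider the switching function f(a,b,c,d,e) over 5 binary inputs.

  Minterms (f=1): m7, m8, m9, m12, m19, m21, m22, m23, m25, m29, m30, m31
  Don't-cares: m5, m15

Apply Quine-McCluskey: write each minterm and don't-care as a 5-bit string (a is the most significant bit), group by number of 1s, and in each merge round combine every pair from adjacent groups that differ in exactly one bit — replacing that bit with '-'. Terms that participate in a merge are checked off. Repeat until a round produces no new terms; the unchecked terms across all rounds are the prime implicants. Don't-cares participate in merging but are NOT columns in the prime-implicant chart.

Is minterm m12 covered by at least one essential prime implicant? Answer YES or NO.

YES

size-2^0 implicants → 00101(✓)  00111(✓)  01000(✓)  01001(✓)  01100(✓)  01111(✓)  10011(✓)  10101(✓)  10110(✓)  10111(✓)  11001(✓)  11101(✓)  11110(✓)  11111(✓)
size-2^1 implicants → -0101(✓)  -0111(✓)  -1001  -1111(✓)  0-111(✓)  001-1(✓)  01-00  0100-  1-101(✓)  1-110(✓)  1-111(✓)  10-11  101-1(✓)  1011-(✓)  11-01  111-1(✓)  1111-(✓)
size-2^2 implicants → --111  -01-1  1-1-1  1-11-
Unchecked terms (primes): --111, -01-1, -1001, 01-00, 0100-, 1-1-1, 1-11-, 10-11, 11-01
Minterm coverage:
  m7 ⊆ --111,-01-1
  m8 ⊆ 01-00,0100-
  m9 ⊆ -1001,0100-
  m12 ⊆ 01-00 [E]
  m19 ⊆ 10-11 [E]
  m21 ⊆ -01-1,1-1-1
  m22 ⊆ 1-11- [E]
  m23 ⊆ --111,-01-1,1-1-1,1-11-,10-11
  m25 ⊆ -1001,11-01
  m29 ⊆ 1-1-1,11-01
  m30 ⊆ 1-11- [E]
  m31 ⊆ --111,1-1-1,1-11-
E = {01-00, 1-11-, 10-11}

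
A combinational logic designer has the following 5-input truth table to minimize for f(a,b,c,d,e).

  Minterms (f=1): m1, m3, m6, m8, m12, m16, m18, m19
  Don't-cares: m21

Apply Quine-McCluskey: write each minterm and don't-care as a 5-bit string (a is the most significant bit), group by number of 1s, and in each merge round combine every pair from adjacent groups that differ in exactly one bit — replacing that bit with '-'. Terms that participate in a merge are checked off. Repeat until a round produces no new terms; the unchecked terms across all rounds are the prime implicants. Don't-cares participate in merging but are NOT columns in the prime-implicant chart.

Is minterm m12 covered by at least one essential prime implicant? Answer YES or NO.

YES

[col 0] 00001*, 00011*, 00110, 01000*, 01100*, 10000*, 10010*, 10011*, 10101
[col 1] -0011, 000-1, 01-00, 100-0, 1001-
Prime implicants: -0011, 000-1, 00110, 01-00, 100-0, 1001-, 10101
PI chart (minterm → PIs covering it):
  1 | 000-1  (sole → essential)
  3 | -0011,000-1
  6 | 00110  (sole → essential)
  8 | 01-00  (sole → essential)
  12 | 01-00  (sole → essential)
  16 | 100-0  (sole → essential)
  18 | 100-0,1001-
  19 | -0011,1001-
Essential prime implicants: 000-1, 00110, 01-00, 100-0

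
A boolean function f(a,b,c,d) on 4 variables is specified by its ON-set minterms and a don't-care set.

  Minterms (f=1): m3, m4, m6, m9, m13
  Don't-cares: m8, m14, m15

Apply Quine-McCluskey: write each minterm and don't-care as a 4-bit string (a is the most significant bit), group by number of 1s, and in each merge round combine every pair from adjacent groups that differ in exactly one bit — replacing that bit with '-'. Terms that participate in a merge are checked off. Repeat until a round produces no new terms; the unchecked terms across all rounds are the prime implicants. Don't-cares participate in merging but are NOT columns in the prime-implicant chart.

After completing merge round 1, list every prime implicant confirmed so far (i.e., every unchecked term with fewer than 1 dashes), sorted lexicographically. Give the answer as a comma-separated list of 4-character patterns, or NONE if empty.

[col 0] 0011, 0100*, 0110*, 1000*, 1001*, 1101*, 1110*, 1111*
[col 1] -110, 01-0, 1-01, 100-, 11-1, 111-
Prime implicants: -110, 0011, 01-0, 1-01, 100-, 11-1, 111-

0011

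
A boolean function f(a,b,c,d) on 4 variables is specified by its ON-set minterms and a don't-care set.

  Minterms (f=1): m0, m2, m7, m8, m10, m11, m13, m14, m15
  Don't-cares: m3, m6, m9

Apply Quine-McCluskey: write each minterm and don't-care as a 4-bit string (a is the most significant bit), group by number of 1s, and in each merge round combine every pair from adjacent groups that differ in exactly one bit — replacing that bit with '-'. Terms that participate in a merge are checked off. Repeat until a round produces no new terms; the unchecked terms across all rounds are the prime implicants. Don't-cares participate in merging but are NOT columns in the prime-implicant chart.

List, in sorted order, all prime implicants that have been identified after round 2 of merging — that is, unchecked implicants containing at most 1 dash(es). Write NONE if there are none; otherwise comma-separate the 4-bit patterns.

NONE

size-2^0 implicants → 0000(✓)  0010(✓)  0011(✓)  0110(✓)  0111(✓)  1000(✓)  1001(✓)  1010(✓)  1011(✓)  1101(✓)  1110(✓)  1111(✓)
size-2^1 implicants → -000(✓)  -010(✓)  -011(✓)  -110(✓)  -111(✓)  0-10(✓)  0-11(✓)  00-0(✓)  001-(✓)  011-(✓)  1-01(✓)  1-10(✓)  1-11(✓)  10-0(✓)  10-1(✓)  100-(✓)  101-(✓)  11-1(✓)  111-(✓)
size-2^2 implicants → --10(✓)  --11(✓)  -0-0  -01-(✓)  -11-(✓)  0-1-(✓)  1--1  1-1-(✓)  10--
size-2^3 implicants → --1-
Unchecked terms (primes): --1-, -0-0, 1--1, 10--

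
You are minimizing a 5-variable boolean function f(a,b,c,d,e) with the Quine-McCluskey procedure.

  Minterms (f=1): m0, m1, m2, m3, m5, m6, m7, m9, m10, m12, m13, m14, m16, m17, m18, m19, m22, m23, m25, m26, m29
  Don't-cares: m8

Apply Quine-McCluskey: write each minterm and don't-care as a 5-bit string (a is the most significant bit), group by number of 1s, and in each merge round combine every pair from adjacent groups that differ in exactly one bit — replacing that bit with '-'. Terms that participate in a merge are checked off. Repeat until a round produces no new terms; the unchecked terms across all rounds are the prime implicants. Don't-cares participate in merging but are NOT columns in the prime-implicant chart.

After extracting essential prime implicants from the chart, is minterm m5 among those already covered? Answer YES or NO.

NO

size-2^0 implicants → 00000(✓)  00001(✓)  00010(✓)  00011(✓)  00101(✓)  00110(✓)  00111(✓)  01000(✓)  01001(✓)  01010(✓)  01100(✓)  01101(✓)  01110(✓)  10000(✓)  10001(✓)  10010(✓)  10011(✓)  10110(✓)  10111(✓)  11001(✓)  11010(✓)  11101(✓)
size-2^1 implicants → -0000(✓)  -0001(✓)  -0010(✓)  -0011(✓)  -0110(✓)  -0111(✓)  -1001(✓)  -1010(✓)  -1101(✓)  0-000(✓)  0-001(✓)  0-010(✓)  0-101(✓)  0-110(✓)  00-01(✓)  00-10(✓)  00-11(✓)  000-0(✓)  000-1(✓)  0000-(✓)  0001-(✓)  001-1(✓)  0011-(✓)  01-00(✓)  01-01(✓)  01-10(✓)  010-0(✓)  0100-(✓)  011-0(✓)  0110-(✓)  1-001(✓)  1-010(✓)  10-10(✓)  10-11(✓)  100-0(✓)  100-1(✓)  1000-(✓)  1001-(✓)  1011-(✓)  11-01(✓)
size-2^2 implicants → --001  --010  -0-10(✓)  -0-11(✓)  -00-0(✓)  -00-1(✓)  -000-(✓)  -001-(✓)  -011-(✓)  -1-01  0--01  0--10  0-0-0  0-00-  00--1  00-1-(✓)  000--(✓)  01--0  01-0-  10-1-(✓)  100--(✓)
size-2^3 implicants → -0-1-  -00--
Unchecked terms (primes): --001, --010, -0-1-, -00--, -1-01, 0--01, 0--10, 0-0-0, 0-00-, 00--1, 01--0, 01-0-
Minterm coverage:
  m0 ⊆ -00--,0-0-0,0-00-
  m1 ⊆ --001,-00--,0--01,0-00-,00--1
  m2 ⊆ --010,-0-1-,-00--,0--10,0-0-0
  m3 ⊆ -0-1-,-00--,00--1
  m5 ⊆ 0--01,00--1
  m6 ⊆ -0-1-,0--10
  m7 ⊆ -0-1-,00--1
  m9 ⊆ --001,-1-01,0--01,0-00-,01-0-
  m10 ⊆ --010,0--10,0-0-0,01--0
  m12 ⊆ 01--0,01-0-
  m13 ⊆ -1-01,0--01,01-0-
  m14 ⊆ 0--10,01--0
  m16 ⊆ -00-- [E]
  m17 ⊆ --001,-00--
  m18 ⊆ --010,-0-1-,-00--
  m19 ⊆ -0-1-,-00--
  m22 ⊆ -0-1- [E]
  m23 ⊆ -0-1- [E]
  m25 ⊆ --001,-1-01
  m26 ⊆ --010 [E]
  m29 ⊆ -1-01 [E]
E = {--010, -0-1-, -00--, -1-01}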